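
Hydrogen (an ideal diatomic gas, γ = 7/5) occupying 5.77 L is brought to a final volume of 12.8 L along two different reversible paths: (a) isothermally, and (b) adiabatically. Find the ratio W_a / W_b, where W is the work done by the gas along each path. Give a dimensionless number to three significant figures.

W_a / W_b ≈ 1.17

Path (a) isothermal: W = P₁V₁ ln(V₂/V₁) → W_a/(P₁V₁) = 0.7968.
Path (b) adiabatic: W = P₁V₁(1 − (V₁/V₂)^(γ−1))/(γ−1) → W_b/(P₁V₁) = 0.6823.
W_a / W_b = 0.7968 / 0.6823 = 1.168.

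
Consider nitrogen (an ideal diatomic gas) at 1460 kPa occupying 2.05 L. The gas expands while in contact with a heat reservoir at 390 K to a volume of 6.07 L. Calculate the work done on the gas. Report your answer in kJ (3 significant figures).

Isothermal: W = nRT ln(V₂/V₁) = P₁V₁ ln(V₂/V₁).
P₁V₁ = (1460 kPa)(2.05 L) = 2993 J.
W = 2993 × ln(6.07/2.05) = 2993 × 1.086
W_by_gas = 3249 J; work on gas = −W_by = -3249 J.

W ≈ -3.25 kJ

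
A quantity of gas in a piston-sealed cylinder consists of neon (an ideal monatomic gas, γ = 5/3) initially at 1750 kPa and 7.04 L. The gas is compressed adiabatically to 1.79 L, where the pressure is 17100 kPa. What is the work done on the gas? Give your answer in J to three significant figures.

Adiabatic: W = (P₁V₁ − P₂V₂)/(γ − 1) with γ = 5/3.
P₁V₁ = 12320 J, P₂V₂ = 30609 J.
W = (12320 − 30609) / 0.6667 = -27433 J.
Work on gas = −W_by = 27433 J.

W ≈ 27400 J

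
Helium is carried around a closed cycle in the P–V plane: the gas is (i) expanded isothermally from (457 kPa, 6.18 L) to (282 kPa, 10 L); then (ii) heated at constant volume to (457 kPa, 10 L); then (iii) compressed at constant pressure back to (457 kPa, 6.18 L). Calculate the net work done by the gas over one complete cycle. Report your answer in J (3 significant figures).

Leg (i): W = PᵢVᵢ ln(V_f/Vᵢ) = (2824) ln(10/6.18) = 1359 J.
Leg (ii): W = 0.
Leg (iii): W = PΔV = (457)(6.18 − 10) = -1746 J.
W_net = 1359 − 1746 = -386.5 J.

W_net ≈ -387 J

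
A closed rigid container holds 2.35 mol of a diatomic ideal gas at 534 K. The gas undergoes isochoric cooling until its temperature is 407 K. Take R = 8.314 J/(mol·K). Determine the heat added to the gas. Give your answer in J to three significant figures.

Q ≈ -6200 J

Constant volume ⇒ W = 0, so Q = ΔU = nCᵥΔT with Cᵥ = 5R/2 = 20.79 J/(mol·K).
ΔU = (2.35)(20.79)(407 − 534) = -6203 J.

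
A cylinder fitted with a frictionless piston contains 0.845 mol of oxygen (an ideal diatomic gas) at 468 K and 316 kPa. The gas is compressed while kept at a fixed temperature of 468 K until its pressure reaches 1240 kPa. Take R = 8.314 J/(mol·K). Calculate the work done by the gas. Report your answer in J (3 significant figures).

Isothermal process: W = nRT ln(V₂/V₁) = nRT ln(P₁/P₂).
W = (0.845)(8.314)(468) × ln(316/1240)
  = 3288 × ln(0.2548) = 3288 × -1.367
W_by_gas = -4495 J.

W ≈ -4490 J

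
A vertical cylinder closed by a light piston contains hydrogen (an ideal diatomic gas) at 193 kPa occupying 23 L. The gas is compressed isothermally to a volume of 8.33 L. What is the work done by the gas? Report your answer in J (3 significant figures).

W ≈ -4510 J

Isothermal: W = nRT ln(V₂/V₁) = P₁V₁ ln(V₂/V₁).
P₁V₁ = (193 kPa)(23 L) = 4439 J.
W = 4439 × ln(8.33/23) = 4439 × -1.016
W_by_gas = -4508 J.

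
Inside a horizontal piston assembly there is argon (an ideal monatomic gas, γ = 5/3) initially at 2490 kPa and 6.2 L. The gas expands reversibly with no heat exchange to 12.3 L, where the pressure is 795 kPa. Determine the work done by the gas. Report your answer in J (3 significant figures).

W ≈ 8490 J

Adiabatic: W = (P₁V₁ − P₂V₂)/(γ − 1) with γ = 5/3.
P₁V₁ = 15438 J, P₂V₂ = 9778 J.
W = (15438 − 9778) / 0.6667 = 8489 J.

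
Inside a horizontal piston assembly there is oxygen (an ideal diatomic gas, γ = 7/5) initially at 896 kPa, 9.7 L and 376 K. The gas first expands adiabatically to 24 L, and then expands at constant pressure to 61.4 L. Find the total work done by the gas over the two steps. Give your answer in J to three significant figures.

W_total ≈ 16000 J

Step 1 (adiabatic): W = (P₁V₁ − P₂V₂)/(γ−1) = (8691 − 6049)/0.4 = 6605 J.
After step 1: P = 252.1 kPa, V = 24 L, T = 261.7 K.
Step 2 (isobaric): W = PΔV = (252.1 kPa)(61.4 − 24 L) = 9427 J.
W_total = 6605 + 9427 = 16032 J.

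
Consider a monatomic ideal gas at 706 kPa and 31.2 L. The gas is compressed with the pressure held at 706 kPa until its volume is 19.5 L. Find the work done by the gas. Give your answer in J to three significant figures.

Isobaric: W = P ΔV.
W = (706 kPa)(19.5 − 31.2 L) = (706)(-11.7) = -8260 J.

W ≈ -8260 J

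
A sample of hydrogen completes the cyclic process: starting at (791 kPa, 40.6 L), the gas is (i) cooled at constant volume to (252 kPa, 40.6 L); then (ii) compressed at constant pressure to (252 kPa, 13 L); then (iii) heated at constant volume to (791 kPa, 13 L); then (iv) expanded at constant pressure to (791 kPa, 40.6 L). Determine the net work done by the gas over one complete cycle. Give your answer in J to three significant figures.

Constant-volume legs do no work.
W(ii) = (252)(13 − 40.6) = -6955 J; W(iv) = (791)(40.6 − 13) = 21832 J.
W_net = -6955 + 21832 = 14876 J (the clockwise enclosed area).

W_net ≈ 14900 J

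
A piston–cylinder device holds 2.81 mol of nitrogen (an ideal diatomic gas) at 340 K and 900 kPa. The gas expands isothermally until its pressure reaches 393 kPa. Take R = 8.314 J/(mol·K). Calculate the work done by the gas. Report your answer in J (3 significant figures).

Isothermal process: W = nRT ln(V₂/V₁) = nRT ln(P₁/P₂).
W = (2.81)(8.314)(340) × ln(900/393)
  = 7943 × ln(2.29) = 7943 × 0.8286
W_by_gas = 6582 J.

W ≈ 6580 J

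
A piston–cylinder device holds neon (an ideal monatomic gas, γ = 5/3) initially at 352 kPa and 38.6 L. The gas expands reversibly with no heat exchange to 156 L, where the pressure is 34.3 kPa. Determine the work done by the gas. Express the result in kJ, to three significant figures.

W ≈ 12.4 kJ

Adiabatic: W = (P₁V₁ − P₂V₂)/(γ − 1) with γ = 5/3.
P₁V₁ = 13587 J, P₂V₂ = 5351 J.
W = (13587 − 5351) / 0.6667 = 12355 J.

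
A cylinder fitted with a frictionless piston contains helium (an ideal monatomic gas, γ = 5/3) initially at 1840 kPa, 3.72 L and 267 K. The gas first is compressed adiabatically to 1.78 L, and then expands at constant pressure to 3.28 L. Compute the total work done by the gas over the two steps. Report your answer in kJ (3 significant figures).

W_total ≈ 2.91 kJ

Step 1 (adiabatic): W = (P₁V₁ − P₂V₂)/(γ−1) = (6845 − 11189)/0.667 = -6516 J.
After step 1: P = 6286 kPa, V = 1.78 L, T = 436.4 K.
Step 2 (isobaric): W = PΔV = (6286 kPa)(3.28 − 1.78 L) = 9429 J.
W_total = -6516 + 9429 = 2913 J.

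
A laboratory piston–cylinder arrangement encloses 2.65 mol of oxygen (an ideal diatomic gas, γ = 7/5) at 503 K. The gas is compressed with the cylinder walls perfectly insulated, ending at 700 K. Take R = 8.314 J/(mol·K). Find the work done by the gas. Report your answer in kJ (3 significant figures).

Adiabatic ⇒ Q = 0, so W_by = −ΔU = nCᵥ(T₁ − T₂).
Cᵥ = 5R/2 = 20.79 J/(mol·K).
W = (2.65)(20.79)(503 − 700) = -10851 J.

W ≈ -10.9 kJ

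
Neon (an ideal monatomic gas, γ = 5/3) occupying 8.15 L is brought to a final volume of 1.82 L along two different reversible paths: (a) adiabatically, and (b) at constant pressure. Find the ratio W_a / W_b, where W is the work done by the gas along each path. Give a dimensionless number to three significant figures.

Path (a) adiabatic: W = P₁V₁(1 − (V₁/V₂)^(γ−1))/(γ−1) → W_a/(P₁V₁) = -2.575.
Path (b) isobaric: W = P₁(V₂ − V₁) → W_b/(P₁V₁) = -0.7767.
W_a / W_b = -2.575 / -0.7767 = 3.316.

W_a / W_b ≈ 3.32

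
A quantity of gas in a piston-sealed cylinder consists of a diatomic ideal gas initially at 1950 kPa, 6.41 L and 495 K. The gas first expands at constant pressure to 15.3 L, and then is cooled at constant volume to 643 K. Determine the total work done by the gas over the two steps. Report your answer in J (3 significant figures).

W_total ≈ 17300 J

Step 1 (isobaric): W = PΔV = (1950 kPa)(15.3 − 6.41 L) = 17336 J.
Step 2 (isochoric): W = 0 (constant volume).
W_total = 17336 + 0 = 17336 J.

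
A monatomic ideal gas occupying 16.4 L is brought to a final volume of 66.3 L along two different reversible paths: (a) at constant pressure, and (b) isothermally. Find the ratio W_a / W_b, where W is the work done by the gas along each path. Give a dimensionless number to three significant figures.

Path (a) isobaric: W = P₁(V₂ − V₁) → W_a/(P₁V₁) = 3.043.
Path (b) isothermal: W = P₁V₁ ln(V₂/V₁) → W_b/(P₁V₁) = 1.397.
W_a / W_b = 3.043 / 1.397 = 2.178.

W_a / W_b ≈ 2.18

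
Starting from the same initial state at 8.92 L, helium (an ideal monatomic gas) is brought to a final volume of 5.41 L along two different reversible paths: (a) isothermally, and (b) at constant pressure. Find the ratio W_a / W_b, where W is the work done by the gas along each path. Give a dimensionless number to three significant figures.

Path (a) isothermal: W = P₁V₁ ln(V₂/V₁) → W_a/(P₁V₁) = -0.5.
Path (b) isobaric: W = P₁(V₂ − V₁) → W_b/(P₁V₁) = -0.3935.
W_a / W_b = -0.5 / -0.3935 = 1.271.

W_a / W_b ≈ 1.27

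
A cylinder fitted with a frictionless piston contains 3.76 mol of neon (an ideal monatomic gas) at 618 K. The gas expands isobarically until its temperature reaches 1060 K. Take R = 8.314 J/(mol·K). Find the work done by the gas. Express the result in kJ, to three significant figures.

Isobaric: W = P ΔV = nR ΔT.
W = (3.76)(8.314)(1060 − 618) = 13817 J.

W ≈ 13.8 kJ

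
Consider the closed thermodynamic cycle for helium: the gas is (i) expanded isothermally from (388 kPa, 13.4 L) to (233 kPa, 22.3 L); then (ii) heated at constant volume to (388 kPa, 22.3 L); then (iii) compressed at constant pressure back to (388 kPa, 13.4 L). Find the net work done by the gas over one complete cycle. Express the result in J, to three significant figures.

W_net ≈ -805 J

Leg (i): W = PᵢVᵢ ln(V_f/Vᵢ) = (5199) ln(22.3/13.4) = 2648 J.
Leg (ii): W = 0.
Leg (iii): W = PΔV = (388)(13.4 − 22.3) = -3453 J.
W_net = 2648 − 3453 = -805.1 J.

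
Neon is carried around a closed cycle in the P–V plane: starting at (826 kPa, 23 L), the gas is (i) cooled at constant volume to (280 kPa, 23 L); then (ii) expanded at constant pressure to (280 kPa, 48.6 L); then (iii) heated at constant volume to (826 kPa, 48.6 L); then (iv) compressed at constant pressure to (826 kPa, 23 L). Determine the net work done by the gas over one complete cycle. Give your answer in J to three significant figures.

W_net ≈ -14000 J

Constant-volume legs do no work.
W(ii) = (280)(48.6 − 23) = 7168 J; W(iv) = (826)(23 − 48.6) = -21146 J.
W_net = 7168 − 21146 = -13978 J (the counter-clockwise enclosed area).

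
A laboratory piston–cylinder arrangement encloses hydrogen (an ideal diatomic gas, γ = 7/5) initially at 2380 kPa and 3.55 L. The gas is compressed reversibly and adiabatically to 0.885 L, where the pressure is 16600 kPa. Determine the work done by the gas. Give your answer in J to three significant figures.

Adiabatic: W = (P₁V₁ − P₂V₂)/(γ − 1) with γ = 7/5.
P₁V₁ = 8449 J, P₂V₂ = 14691 J.
W = (8449 − 14691) / 0.4 = -15605 J.

W ≈ -15600 J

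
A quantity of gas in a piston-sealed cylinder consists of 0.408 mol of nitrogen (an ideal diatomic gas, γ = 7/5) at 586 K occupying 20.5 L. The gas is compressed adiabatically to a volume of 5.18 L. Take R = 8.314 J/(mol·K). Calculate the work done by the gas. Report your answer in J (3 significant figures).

W ≈ -3650 J

Adiabatic: TV^(γ−1) = const with γ = 7/5.
T₂ = T₁ (V₁/V₂)^(γ−1) = 586 × (20.5/5.18)^0.4 = 586 × 1.734 = 1016 K.
W_by = nCᵥ(T₁ − T₂) = (0.408)(20.79)(586 − 1016) = -3646 J.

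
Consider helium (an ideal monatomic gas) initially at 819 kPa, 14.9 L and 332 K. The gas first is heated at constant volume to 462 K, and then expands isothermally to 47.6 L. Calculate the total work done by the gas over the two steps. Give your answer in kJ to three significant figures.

Step 1 (isochoric): W = 0 (constant volume).
After step 1: P = 1140 kPa (V unchanged).
Step 2 (isothermal): W = P₁V₁ ln(V₂/V₁) = (16981) ln(47.6/14.9) = 19723 J.
W_total = 0 + 19723 = 19723 J.

W_total ≈ 19.7 kJ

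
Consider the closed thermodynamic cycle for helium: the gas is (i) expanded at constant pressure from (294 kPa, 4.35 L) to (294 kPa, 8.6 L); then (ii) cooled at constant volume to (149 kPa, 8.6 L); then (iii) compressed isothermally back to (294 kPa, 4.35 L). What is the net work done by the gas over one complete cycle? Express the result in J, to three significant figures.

Leg (i): W = PΔV = (294)(8.6 − 4.35) = 1250 J.
Leg (ii): W = 0.
Leg (iii): W = PᵢVᵢ ln(V_f/Vᵢ) = (1281) ln(4.35/8.6) = -873.4 J.
W_net = 1250 − 873.4 = 376.1 J.

W_net ≈ 376 J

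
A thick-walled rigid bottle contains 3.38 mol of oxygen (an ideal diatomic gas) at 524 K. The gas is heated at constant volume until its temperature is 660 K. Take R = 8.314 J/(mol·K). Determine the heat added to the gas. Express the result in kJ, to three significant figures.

Constant volume ⇒ W = 0, so Q = ΔU = nCᵥΔT with Cᵥ = 5R/2 = 20.79 J/(mol·K).
ΔU = (3.38)(20.79)(660 − 524) = 9554 J.

Q ≈ 9.55 kJ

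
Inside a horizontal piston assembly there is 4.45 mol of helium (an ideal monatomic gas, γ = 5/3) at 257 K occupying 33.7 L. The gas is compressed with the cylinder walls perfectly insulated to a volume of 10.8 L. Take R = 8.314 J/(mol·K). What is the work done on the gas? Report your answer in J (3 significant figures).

W ≈ 16200 J

Adiabatic: TV^(γ−1) = const with γ = 5/3.
T₂ = T₁ (V₁/V₂)^(γ−1) = 257 × (33.7/10.8)^0.667 = 257 × 2.135 = 548.8 K.
W_by = nCᵥ(T₁ − T₂) = (4.45)(12.47)(257 − 548.8) = -16193 J.
Work on gas = −W_by = 16193 J.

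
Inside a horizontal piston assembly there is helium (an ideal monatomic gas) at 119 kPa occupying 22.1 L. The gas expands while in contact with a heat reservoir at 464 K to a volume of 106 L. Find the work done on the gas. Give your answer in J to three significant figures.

Isothermal: W = nRT ln(V₂/V₁) = P₁V₁ ln(V₂/V₁).
P₁V₁ = (119 kPa)(22.1 L) = 2630 J.
W = 2630 × ln(106/22.1) = 2630 × 1.568
W_by_gas = 4123 J; work on gas = −W_by = -4123 J.

W ≈ -4120 J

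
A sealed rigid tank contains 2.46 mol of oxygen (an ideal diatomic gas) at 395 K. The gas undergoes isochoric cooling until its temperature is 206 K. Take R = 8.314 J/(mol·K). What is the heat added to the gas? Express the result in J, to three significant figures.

Constant volume ⇒ W = 0, so Q = ΔU = nCᵥΔT with Cᵥ = 5R/2 = 20.79 J/(mol·K).
ΔU = (2.46)(20.79)(206 − 395) = -9664 J.

Q ≈ -9660 J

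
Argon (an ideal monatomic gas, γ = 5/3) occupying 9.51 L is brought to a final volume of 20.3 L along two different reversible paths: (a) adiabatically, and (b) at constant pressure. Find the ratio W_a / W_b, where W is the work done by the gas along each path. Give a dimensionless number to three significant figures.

W_a / W_b ≈ 0.525

Path (a) adiabatic: W = P₁V₁(1 − (V₁/V₂)^(γ−1))/(γ−1) → W_a/(P₁V₁) = 0.5952.
Path (b) isobaric: W = P₁(V₂ − V₁) → W_b/(P₁V₁) = 1.135.
W_a / W_b = 0.5952 / 1.135 = 0.5246.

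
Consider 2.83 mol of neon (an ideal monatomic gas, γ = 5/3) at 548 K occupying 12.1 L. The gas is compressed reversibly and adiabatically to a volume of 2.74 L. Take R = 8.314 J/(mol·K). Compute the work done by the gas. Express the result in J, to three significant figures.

Adiabatic: TV^(γ−1) = const with γ = 5/3.
T₂ = T₁ (V₁/V₂)^(γ−1) = 548 × (12.1/2.74)^0.667 = 548 × 2.692 = 1475 K.
W_by = nCᵥ(T₁ − T₂) = (2.83)(12.47)(548 − 1475) = -32718 J.

W ≈ -32700 J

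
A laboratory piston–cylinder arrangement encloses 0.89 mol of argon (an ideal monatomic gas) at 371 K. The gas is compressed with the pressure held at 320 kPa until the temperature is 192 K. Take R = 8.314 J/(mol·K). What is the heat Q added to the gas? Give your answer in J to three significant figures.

Isobaric: W = nRΔT = (0.89)(8.314)(-179) = -1325 J.
ΔU = nCᵥΔT with Cᵥ = 3R/2: ΔU = (0.89)(12.47)(-179) = -1987 J.
Q = ΔU + W = -1987 − 1325 = -3311 J.

Q ≈ -3310 J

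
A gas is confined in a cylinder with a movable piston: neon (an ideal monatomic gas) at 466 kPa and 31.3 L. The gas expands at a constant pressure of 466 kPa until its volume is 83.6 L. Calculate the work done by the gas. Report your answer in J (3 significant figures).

Isobaric: W = P ΔV.
W = (466 kPa)(83.6 − 31.3 L) = (466)(52.3) = 24372 J.

W ≈ 24400 J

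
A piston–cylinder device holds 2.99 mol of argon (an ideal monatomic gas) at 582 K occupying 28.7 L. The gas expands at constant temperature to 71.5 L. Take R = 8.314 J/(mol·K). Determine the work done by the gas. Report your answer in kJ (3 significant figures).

W ≈ 13.2 kJ

Isothermal: W = nRT ln(V₂/V₁).
W = (2.99)(8.314)(582) × ln(71.5/28.7)
  = 14468 × 0.9128
W_by_gas = 13206 J.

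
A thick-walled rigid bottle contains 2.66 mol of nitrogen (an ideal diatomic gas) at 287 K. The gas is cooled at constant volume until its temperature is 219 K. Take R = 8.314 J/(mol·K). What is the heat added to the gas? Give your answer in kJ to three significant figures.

Q ≈ -3.76 kJ

Constant volume ⇒ W = 0, so Q = ΔU = nCᵥΔT with Cᵥ = 5R/2 = 20.79 J/(mol·K).
ΔU = (2.66)(20.79)(219 − 287) = -3760 J.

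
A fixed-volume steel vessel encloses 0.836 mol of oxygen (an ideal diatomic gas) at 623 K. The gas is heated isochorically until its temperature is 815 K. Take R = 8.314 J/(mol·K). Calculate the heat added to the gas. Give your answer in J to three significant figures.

Q ≈ 3340 J

Constant volume ⇒ W = 0, so Q = ΔU = nCᵥΔT with Cᵥ = 5R/2 = 20.79 J/(mol·K).
ΔU = (0.836)(20.79)(815 − 623) = 3336 J.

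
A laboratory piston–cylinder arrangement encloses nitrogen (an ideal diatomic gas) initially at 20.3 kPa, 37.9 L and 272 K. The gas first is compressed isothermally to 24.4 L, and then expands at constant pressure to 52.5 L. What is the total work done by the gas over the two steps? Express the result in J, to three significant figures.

Step 1 (isothermal): W = P₁V₁ ln(V₂/V₁) = (769.4) ln(24.4/37.9) = -338.8 J.
After step 1: P = 31.53 kPa, V = 24.4 L, T = 272 K.
Step 2 (isobaric): W = PΔV = (31.53 kPa)(52.5 − 24.4 L) = 886 J.
W_total = -338.8 + 886 = 547.2 J.

W_total ≈ 547 J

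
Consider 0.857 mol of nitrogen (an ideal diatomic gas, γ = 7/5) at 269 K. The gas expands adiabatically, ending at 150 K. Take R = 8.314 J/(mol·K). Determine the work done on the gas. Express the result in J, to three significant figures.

W ≈ -2120 J

Adiabatic ⇒ Q = 0, so W_by = −ΔU = nCᵥ(T₁ − T₂).
Cᵥ = 5R/2 = 20.79 J/(mol·K).
W = (0.857)(20.79)(269 − 150) = 2120 J.
Work on gas = −W_by = -2120 J.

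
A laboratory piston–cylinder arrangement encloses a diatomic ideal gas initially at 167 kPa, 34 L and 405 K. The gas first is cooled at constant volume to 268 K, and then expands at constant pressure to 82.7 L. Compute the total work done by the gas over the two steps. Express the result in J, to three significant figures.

Step 1 (isochoric): W = 0 (constant volume).
After step 1: P = 110.5 kPa (V unchanged).
Step 2 (isobaric): W = PΔV = (110.5 kPa)(82.7 − 34 L) = 5382 J.
W_total = 0 + 5382 = 5382 J.

W_total ≈ 5380 J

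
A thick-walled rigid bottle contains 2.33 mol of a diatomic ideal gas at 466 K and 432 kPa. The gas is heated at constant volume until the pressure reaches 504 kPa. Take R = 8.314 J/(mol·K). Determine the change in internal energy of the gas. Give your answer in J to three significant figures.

ΔU ≈ 3760 J

Constant volume ⇒ W = 0, so Q = ΔU = nCᵥΔT with Cᵥ = 5R/2 = 20.79 J/(mol·K).
At constant V, T₂/T₁ = P₂/P₁ ⇒ ΔT = T₁(P₂/P₁ − 1) = 466·(504/432 − 1) = 77.67 K.
ΔU = (2.33)(20.79)(77.67) = 3761 J.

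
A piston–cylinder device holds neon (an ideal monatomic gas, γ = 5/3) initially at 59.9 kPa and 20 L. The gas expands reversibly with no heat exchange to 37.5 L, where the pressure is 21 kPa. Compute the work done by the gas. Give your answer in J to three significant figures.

Adiabatic: W = (P₁V₁ − P₂V₂)/(γ − 1) with γ = 5/3.
P₁V₁ = 1198 J, P₂V₂ = 787.5 J.
W = (1198 − 787.5) / 0.6667 = 615.7 J.

W ≈ 616 J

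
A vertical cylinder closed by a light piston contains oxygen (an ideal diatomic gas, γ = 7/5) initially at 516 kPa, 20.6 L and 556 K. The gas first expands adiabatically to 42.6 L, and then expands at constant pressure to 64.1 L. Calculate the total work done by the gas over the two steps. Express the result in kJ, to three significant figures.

Step 1 (adiabatic): W = (P₁V₁ − P₂V₂)/(γ−1) = (10630 − 7949)/0.4 = 6702 J.
After step 1: P = 186.6 kPa, V = 42.6 L, T = 415.8 K.
Step 2 (isobaric): W = PΔV = (186.6 kPa)(64.1 − 42.6 L) = 4012 J.
W_total = 6702 + 4012 = 10714 J.

W_total ≈ 10.7 kJ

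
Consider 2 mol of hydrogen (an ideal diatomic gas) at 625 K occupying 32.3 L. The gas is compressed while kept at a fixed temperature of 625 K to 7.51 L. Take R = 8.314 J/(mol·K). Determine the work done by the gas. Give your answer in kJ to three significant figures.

Isothermal: W = nRT ln(V₂/V₁).
W = (2)(8.314)(625) × ln(7.51/32.3)
  = 10392 × -1.459
W_by_gas = -15161 J.

W ≈ -15.2 kJ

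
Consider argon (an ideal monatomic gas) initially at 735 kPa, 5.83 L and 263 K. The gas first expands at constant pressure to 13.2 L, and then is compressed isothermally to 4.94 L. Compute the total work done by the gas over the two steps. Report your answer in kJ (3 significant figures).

W_total ≈ -4.12 kJ

Step 1 (isobaric): W = PΔV = (735 kPa)(13.2 − 5.83 L) = 5417 J.
After step 1: P = 735 kPa, V = 13.2 L, T = 595.5 K.
Step 2 (isothermal): W = P₁V₁ ln(V₂/V₁) = (9702) ln(4.94/13.2) = -9536 J.
W_total = 5417 − 9536 = -4119 J.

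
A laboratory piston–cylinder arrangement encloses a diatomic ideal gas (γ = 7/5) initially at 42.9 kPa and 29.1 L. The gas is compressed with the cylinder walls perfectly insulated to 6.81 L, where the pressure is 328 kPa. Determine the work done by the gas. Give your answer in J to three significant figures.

W ≈ -2460 J

Adiabatic: W = (P₁V₁ − P₂V₂)/(γ − 1) with γ = 7/5.
P₁V₁ = 1248 J, P₂V₂ = 2234 J.
W = (1248 − 2234) / 0.4 = -2463 J.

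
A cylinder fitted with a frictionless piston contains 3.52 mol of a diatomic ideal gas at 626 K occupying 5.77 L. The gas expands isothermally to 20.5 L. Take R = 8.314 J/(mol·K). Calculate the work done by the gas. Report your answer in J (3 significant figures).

W ≈ 23200 J

Isothermal: W = nRT ln(V₂/V₁).
W = (3.52)(8.314)(626) × ln(20.5/5.77)
  = 18320 × 1.268
W_by_gas = 23225 J.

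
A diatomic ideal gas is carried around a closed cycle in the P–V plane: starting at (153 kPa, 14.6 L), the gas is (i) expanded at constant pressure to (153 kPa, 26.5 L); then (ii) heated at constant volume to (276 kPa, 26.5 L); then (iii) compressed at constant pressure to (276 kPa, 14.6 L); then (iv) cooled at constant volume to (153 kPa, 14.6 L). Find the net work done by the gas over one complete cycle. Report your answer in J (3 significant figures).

Constant-volume legs do no work.
W(i) = (153)(26.5 − 14.6) = 1821 J; W(iii) = (276)(14.6 − 26.5) = -3284 J.
W_net = 1821 − 3284 = -1464 J (the counter-clockwise enclosed area).

W_net ≈ -1460 J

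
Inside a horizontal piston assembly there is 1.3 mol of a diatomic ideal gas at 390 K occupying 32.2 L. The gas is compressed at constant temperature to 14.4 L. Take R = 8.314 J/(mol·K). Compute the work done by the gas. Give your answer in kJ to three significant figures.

Isothermal: W = nRT ln(V₂/V₁).
W = (1.3)(8.314)(390) × ln(14.4/32.2)
  = 4215 × -0.8047
W_by_gas = -3392 J.

W ≈ -3.39 kJ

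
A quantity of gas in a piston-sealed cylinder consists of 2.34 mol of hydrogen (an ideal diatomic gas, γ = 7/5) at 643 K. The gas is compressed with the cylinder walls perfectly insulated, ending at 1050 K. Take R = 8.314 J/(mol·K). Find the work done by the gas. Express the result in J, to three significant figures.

W ≈ -19800 J

Adiabatic ⇒ Q = 0, so W_by = −ΔU = nCᵥ(T₁ − T₂).
Cᵥ = 5R/2 = 20.79 J/(mol·K).
W = (2.34)(20.79)(643 − 1050) = -19795 J.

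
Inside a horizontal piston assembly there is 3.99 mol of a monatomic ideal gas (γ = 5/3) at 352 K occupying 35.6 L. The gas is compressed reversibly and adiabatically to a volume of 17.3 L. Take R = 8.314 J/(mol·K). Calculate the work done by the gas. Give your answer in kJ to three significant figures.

W ≈ -10.8 kJ

Adiabatic: TV^(γ−1) = const with γ = 5/3.
T₂ = T₁ (V₁/V₂)^(γ−1) = 352 × (35.6/17.3)^0.667 = 352 × 1.618 = 569.5 K.
W_by = nCᵥ(T₁ − T₂) = (3.99)(12.47)(352 − 569.5) = -10822 J.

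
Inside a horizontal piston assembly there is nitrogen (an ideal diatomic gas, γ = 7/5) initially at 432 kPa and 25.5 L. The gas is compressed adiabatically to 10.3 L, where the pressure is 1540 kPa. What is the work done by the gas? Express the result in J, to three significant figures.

W ≈ -12100 J

Adiabatic: W = (P₁V₁ − P₂V₂)/(γ − 1) with γ = 7/5.
P₁V₁ = 11016 J, P₂V₂ = 15862 J.
W = (11016 − 15862) / 0.4 = -12115 J.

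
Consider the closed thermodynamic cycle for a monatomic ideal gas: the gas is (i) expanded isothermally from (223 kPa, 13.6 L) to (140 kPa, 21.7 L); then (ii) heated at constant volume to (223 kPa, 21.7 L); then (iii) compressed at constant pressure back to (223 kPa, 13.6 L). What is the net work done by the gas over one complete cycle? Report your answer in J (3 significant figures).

W_net ≈ -389 J

Leg (i): W = PᵢVᵢ ln(V_f/Vᵢ) = (3033) ln(21.7/13.6) = 1417 J.
Leg (ii): W = 0.
Leg (iii): W = PΔV = (223)(13.6 − 21.7) = -1806 J.
W_net = 1417 − 1806 = -389.2 J.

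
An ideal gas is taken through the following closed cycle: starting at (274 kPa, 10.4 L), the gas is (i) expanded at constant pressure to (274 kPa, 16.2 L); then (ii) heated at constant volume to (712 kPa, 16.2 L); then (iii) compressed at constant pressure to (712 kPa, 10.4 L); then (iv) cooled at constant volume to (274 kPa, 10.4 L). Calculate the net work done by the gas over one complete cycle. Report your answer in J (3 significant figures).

W_net ≈ -2540 J

Constant-volume legs do no work.
W(i) = (274)(16.2 − 10.4) = 1589 J; W(iii) = (712)(10.4 − 16.2) = -4130 J.
W_net = 1589 − 4130 = -2540 J (the counter-clockwise enclosed area).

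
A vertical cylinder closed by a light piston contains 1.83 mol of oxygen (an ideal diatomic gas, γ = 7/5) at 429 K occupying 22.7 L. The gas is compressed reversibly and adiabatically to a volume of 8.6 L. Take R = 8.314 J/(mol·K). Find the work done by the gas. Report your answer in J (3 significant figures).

W ≈ -7740 J

Adiabatic: TV^(γ−1) = const with γ = 7/5.
T₂ = T₁ (V₁/V₂)^(γ−1) = 429 × (22.7/8.6)^0.4 = 429 × 1.474 = 632.5 K.
W_by = nCᵥ(T₁ − T₂) = (1.83)(20.79)(429 − 632.5) = -7741 J.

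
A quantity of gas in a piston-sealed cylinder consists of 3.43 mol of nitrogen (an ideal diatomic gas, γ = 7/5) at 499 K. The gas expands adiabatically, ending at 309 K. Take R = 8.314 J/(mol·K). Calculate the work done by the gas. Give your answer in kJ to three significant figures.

Adiabatic ⇒ Q = 0, so W_by = −ΔU = nCᵥ(T₁ − T₂).
Cᵥ = 5R/2 = 20.79 J/(mol·K).
W = (3.43)(20.79)(499 − 309) = 13546 J.

W ≈ 13.5 kJ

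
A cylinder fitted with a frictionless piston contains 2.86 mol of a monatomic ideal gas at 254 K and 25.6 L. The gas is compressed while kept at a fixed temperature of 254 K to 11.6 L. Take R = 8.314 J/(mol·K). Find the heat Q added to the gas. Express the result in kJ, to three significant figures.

Q ≈ -4.78 kJ

Isothermal ⇒ ΔU = 0, so Q = W = nRT ln(V₂/V₁).
Q = (2.86)(8.314)(254) ln(11.6/25.6) = 6040 × -0.7916 = -4781 J.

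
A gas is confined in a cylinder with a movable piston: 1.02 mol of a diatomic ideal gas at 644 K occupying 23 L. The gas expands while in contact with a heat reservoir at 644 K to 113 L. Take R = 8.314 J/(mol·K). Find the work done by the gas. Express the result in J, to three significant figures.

Isothermal: W = nRT ln(V₂/V₁).
W = (1.02)(8.314)(644) × ln(113/23)
  = 5461 × 1.592
W_by_gas = 8694 J.

W ≈ 8690 J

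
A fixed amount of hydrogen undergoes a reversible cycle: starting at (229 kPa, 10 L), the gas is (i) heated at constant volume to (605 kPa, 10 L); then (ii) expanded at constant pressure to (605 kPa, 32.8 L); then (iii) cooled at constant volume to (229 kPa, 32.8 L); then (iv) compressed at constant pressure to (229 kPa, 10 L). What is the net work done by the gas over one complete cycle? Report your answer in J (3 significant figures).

Constant-volume legs do no work.
W(ii) = (605)(32.8 − 10) = 13794 J; W(iv) = (229)(10 − 32.8) = -5221 J.
W_net = 13794 − 5221 = 8573 J (the clockwise enclosed area).

W_net ≈ 8570 J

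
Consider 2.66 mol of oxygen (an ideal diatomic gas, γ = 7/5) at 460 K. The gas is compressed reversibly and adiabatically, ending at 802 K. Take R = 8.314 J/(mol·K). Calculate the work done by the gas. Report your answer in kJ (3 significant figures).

Adiabatic ⇒ Q = 0, so W_by = −ΔU = nCᵥ(T₁ − T₂).
Cᵥ = 5R/2 = 20.79 J/(mol·K).
W = (2.66)(20.79)(460 − 802) = -18909 J.

W ≈ -18.9 kJ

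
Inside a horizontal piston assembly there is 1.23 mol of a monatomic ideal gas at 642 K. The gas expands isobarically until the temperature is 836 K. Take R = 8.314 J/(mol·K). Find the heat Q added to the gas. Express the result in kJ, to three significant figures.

Q ≈ 4.96 kJ

Isobaric: W = nRΔT = (1.23)(8.314)(194) = 1984 J.
ΔU = nCᵥΔT with Cᵥ = 3R/2: ΔU = (1.23)(12.47)(194) = 2976 J.
Q = ΔU + W = 2976 + 1984 = 4960 J.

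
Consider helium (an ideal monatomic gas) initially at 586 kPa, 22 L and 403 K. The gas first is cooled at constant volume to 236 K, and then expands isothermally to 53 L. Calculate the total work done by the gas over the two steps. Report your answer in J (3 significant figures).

W_total ≈ 6640 J

Step 1 (isochoric): W = 0 (constant volume).
After step 1: P = 343.2 kPa (V unchanged).
Step 2 (isothermal): W = P₁V₁ ln(V₂/V₁) = (7550) ln(53/22) = 6638 J.
W_total = 0 + 6638 = 6638 J.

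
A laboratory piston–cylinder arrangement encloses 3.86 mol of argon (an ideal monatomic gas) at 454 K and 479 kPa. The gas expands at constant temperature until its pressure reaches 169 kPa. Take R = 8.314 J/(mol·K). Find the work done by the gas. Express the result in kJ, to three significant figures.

W ≈ 15.2 kJ

Isothermal process: W = nRT ln(V₂/V₁) = nRT ln(P₁/P₂).
W = (3.86)(8.314)(454) × ln(479/169)
  = 14570 × ln(2.834) = 14570 × 1.042
W_by_gas = 15179 J.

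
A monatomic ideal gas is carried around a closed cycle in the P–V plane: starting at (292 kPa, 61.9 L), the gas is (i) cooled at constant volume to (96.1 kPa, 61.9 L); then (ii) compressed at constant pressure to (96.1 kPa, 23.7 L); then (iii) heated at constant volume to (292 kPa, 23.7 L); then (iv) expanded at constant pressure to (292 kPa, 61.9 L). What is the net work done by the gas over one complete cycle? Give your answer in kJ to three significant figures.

W_net ≈ 7.48 kJ

Constant-volume legs do no work.
W(ii) = (96.1)(23.7 − 61.9) = -3671 J; W(iv) = (292)(61.9 − 23.7) = 11154 J.
W_net = -3671 + 11154 = 7483 J (the clockwise enclosed area).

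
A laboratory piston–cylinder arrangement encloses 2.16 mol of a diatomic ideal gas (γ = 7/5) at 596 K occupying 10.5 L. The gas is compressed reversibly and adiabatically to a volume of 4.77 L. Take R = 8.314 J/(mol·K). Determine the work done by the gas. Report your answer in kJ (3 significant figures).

Adiabatic: TV^(γ−1) = const with γ = 7/5.
T₂ = T₁ (V₁/V₂)^(γ−1) = 596 × (10.5/4.77)^0.4 = 596 × 1.371 = 817.2 K.
W_by = nCᵥ(T₁ − T₂) = (2.16)(20.79)(596 − 817.2) = -9930 J.

W ≈ -9.93 kJ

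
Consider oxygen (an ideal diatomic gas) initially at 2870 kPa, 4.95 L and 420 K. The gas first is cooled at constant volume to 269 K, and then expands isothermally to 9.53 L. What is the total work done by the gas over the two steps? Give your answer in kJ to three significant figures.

Step 1 (isochoric): W = 0 (constant volume).
After step 1: P = 1838 kPa (V unchanged).
Step 2 (isothermal): W = P₁V₁ ln(V₂/V₁) = (9099) ln(9.53/4.95) = 5960 J.
W_total = 0 + 5960 = 5960 J.

W_total ≈ 5.96 kJ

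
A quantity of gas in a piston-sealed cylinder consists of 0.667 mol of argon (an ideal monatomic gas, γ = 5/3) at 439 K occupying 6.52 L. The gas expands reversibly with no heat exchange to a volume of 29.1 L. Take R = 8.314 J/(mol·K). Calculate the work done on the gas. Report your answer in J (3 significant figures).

Adiabatic: TV^(γ−1) = const with γ = 5/3.
T₂ = T₁ (V₁/V₂)^(γ−1) = 439 × (6.52/29.1)^0.667 = 439 × 0.3689 = 161.9 K.
W_by = nCᵥ(T₁ − T₂) = (0.667)(12.47)(439 − 161.9) = 2305 J.
Work on gas = −W_by = -2305 J.

W ≈ -2300 J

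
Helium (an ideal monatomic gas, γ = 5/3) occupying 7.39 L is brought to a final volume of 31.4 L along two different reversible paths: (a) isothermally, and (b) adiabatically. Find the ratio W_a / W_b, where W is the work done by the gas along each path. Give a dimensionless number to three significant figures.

W_a / W_b ≈ 1.56

Path (a) isothermal: W = P₁V₁ ln(V₂/V₁) → W_a/(P₁V₁) = 1.447.
Path (b) adiabatic: W = P₁V₁(1 − (V₁/V₂)^(γ−1))/(γ−1) → W_b/(P₁V₁) = 0.9282.
W_a / W_b = 1.447 / 0.9282 = 1.559.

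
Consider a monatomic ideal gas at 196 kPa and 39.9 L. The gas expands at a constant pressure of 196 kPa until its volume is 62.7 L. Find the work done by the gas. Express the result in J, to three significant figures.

Isobaric: W = P ΔV.
W = (196 kPa)(62.7 − 39.9 L) = (196)(22.8) = 4469 J.

W ≈ 4470 J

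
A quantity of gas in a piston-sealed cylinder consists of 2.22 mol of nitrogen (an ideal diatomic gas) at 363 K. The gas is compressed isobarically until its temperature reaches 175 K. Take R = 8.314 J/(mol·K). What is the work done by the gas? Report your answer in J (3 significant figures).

W ≈ -3470 J

Isobaric: W = P ΔV = nR ΔT.
W = (2.22)(8.314)(175 − 363) = -3470 J.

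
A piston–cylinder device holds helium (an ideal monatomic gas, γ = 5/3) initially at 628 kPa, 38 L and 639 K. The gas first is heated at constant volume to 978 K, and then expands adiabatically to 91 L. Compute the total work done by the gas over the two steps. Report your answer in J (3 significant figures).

Step 1 (isochoric): W = 0 (constant volume).
After step 1: P = 961.2 kPa (V unchanged).
Step 2 (adiabatic): W = (P₁V₁ − P₂V₂)/(γ−1) = (36524 − 20405)/0.667 = 24178 J.
W_total = 0 + 24178 = 24178 J.

W_total ≈ 24200 J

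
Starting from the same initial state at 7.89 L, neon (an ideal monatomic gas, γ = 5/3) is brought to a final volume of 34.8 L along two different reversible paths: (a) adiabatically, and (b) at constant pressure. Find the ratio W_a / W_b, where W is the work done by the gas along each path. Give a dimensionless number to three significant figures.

W_a / W_b ≈ 0.276

Path (a) adiabatic: W = P₁V₁(1 − (V₁/V₂)^(γ−1))/(γ−1) → W_a/(P₁V₁) = 0.9423.
Path (b) isobaric: W = P₁(V₂ − V₁) → W_b/(P₁V₁) = 3.411.
W_a / W_b = 0.9423 / 3.411 = 0.2763.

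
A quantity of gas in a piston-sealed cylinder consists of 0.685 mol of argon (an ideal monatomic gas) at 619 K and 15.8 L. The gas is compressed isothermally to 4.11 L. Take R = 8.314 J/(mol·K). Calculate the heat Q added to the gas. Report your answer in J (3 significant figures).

Q ≈ -4750 J

Isothermal ⇒ ΔU = 0, so Q = W = nRT ln(V₂/V₁).
Q = (0.685)(8.314)(619) ln(4.11/15.8) = 3525 × -1.347 = -4747 J.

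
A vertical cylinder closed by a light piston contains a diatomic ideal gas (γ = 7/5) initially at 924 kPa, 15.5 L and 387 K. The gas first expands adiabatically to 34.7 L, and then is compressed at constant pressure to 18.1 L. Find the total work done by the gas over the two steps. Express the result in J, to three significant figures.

W_total ≈ 4900 J

Step 1 (adiabatic): W = (P₁V₁ − P₂V₂)/(γ−1) = (14322 − 10375)/0.4 = 9867 J.
After step 1: P = 299 kPa, V = 34.7 L, T = 280.4 K.
Step 2 (isobaric): W = PΔV = (299 kPa)(18.1 − 34.7 L) = -4963 J.
W_total = 9867 − 4963 = 4903 J.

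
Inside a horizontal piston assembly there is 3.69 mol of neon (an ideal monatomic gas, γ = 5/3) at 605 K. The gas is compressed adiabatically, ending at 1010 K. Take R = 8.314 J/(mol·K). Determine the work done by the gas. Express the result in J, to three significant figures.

W ≈ -18600 J

Adiabatic ⇒ Q = 0, so W_by = −ΔU = nCᵥ(T₁ − T₂).
Cᵥ = 3R/2 = 12.47 J/(mol·K).
W = (3.69)(12.47)(605 − 1010) = -18637 J.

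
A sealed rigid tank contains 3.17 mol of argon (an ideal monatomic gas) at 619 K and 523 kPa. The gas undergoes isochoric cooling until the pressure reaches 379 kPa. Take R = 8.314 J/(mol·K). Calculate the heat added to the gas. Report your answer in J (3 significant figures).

Q ≈ -6740 J

Constant volume ⇒ W = 0, so Q = ΔU = nCᵥΔT with Cᵥ = 3R/2 = 12.47 J/(mol·K).
At constant V, T₂/T₁ = P₂/P₁ ⇒ ΔT = T₁(P₂/P₁ − 1) = 619·(379/523 − 1) = -170.4 K.
ΔU = (3.17)(12.47)(-170.4) = -6738 J.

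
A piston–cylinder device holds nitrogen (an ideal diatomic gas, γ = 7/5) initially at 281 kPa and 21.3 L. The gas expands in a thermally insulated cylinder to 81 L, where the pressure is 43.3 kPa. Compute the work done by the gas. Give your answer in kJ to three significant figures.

Adiabatic: W = (P₁V₁ − P₂V₂)/(γ − 1) with γ = 7/5.
P₁V₁ = 5985 J, P₂V₂ = 3507 J.
W = (5985 − 3507) / 0.4 = 6195 J.

W ≈ 6.20 kJ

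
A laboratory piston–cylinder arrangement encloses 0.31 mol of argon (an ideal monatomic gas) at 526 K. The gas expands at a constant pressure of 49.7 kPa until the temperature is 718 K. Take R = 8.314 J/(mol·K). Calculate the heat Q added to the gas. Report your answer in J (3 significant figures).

Isobaric: W = nRΔT = (0.31)(8.314)(192) = 494.8 J.
ΔU = nCᵥΔT with Cᵥ = 3R/2: ΔU = (0.31)(12.47)(192) = 742.3 J.
Q = ΔU + W = 742.3 + 494.8 = 1237 J.

Q ≈ 1240 J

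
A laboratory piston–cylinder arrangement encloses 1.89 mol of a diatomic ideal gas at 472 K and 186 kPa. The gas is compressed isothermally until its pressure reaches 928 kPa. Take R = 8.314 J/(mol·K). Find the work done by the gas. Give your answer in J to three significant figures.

Isothermal process: W = nRT ln(V₂/V₁) = nRT ln(P₁/P₂).
W = (1.89)(8.314)(472) × ln(186/928)
  = 7417 × ln(0.2004) = 7417 × -1.607
W_by_gas = -11921 J.

W ≈ -11900 J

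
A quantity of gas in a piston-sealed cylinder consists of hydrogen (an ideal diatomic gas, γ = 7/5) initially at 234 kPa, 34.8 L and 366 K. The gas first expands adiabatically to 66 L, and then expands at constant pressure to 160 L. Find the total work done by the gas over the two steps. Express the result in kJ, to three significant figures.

W_total ≈ 13.6 kJ

Step 1 (adiabatic): W = (P₁V₁ − P₂V₂)/(γ−1) = (8143 − 6304)/0.4 = 4598 J.
After step 1: P = 95.51 kPa, V = 66 L, T = 283.3 K.
Step 2 (isobaric): W = PΔV = (95.51 kPa)(160 − 66 L) = 8978 J.
W_total = 4598 + 8978 = 13577 J.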